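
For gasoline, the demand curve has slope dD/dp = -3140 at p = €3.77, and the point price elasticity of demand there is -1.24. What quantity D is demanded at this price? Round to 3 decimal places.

Ed = (dD/dp)·(p/D) ⇒ D = (dD/dp)·p/Ed = (-3140)·3.77/(-1.24) = 9546.61290…

9546.613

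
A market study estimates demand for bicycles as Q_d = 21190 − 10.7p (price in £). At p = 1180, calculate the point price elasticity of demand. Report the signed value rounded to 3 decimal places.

dQ_d/dp = −10.7. At p = 1180, Q_d = 21190 − 10.7(1180) = 8564.
Ed = (dQ_d/dp)·(p/Q_d) = −10.7 × (1180/8564) = -1.47431…

-1.474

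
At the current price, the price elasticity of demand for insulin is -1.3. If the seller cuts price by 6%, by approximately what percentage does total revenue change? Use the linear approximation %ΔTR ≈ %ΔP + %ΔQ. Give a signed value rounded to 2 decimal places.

%ΔQ ≈ Ed × %ΔP = (-1.3) × (-6%) = +7.8000%
%ΔTR ≈ %ΔP + %ΔQ = (-6%) + (+7.8000%) = +1.8000%

+1.80%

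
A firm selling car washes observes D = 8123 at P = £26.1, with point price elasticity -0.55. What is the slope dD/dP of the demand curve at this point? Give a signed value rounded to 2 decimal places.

-171.17

Ed = (dD/dP)·(P/D) ⇒ dD/dP = Ed·D/P = (-0.55)·8123/26.1 = -171.1743…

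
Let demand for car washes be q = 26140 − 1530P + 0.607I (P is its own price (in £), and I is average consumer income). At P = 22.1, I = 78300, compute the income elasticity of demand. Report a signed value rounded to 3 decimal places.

1.193

At the given values, q = 26140 − 1530(22.1) + 0.607(78300) = 39855.1.
∂q/∂I = 0.607.
E = (0.607) × (78300/39855.1) = 1.19252…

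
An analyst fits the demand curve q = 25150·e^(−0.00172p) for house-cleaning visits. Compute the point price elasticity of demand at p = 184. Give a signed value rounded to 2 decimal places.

-0.32

dq/dp = −0.00172·q = -31.5225. At p = 184, q = 18327.
Ed = (dq/dp)·(p/q) = (-31.5225) × (184/18327) = -0.3164…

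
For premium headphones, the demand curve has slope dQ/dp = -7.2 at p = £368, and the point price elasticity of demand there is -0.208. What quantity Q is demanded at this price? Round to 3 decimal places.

12738.462

Ed = (dQ/dp)·(p/Q) ⇒ Q = (dQ/dp)·p/Ed = (-7.2)·368/(-0.208) = 12738.46153…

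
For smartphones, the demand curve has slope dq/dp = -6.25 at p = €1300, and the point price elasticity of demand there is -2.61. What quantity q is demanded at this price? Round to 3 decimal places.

Ed = (dq/dp)·(p/q) ⇒ q = (dq/dp)·p/Ed = (-6.25)·1300/(-2.61) = 3113.02681…

3113.027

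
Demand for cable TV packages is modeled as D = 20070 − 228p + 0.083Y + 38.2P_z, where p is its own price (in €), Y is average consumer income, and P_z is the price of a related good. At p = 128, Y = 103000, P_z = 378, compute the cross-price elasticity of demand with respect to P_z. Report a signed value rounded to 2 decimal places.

At the given values, D = 20070 − 228(128) + 0.083(103000) + 38.2(378) = 13874.6.
∂D/∂P_z = 38.2.
E = (38.2) × (378/13874.6) = 1.0407…

1.04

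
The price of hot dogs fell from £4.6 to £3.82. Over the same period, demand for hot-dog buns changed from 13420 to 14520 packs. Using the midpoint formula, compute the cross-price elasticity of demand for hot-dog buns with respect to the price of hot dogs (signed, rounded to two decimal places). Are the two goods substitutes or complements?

-0.42; complements

%ΔQ_{hot-dog buns} = (14520 − 13420)/avg = 1100/13970 = 0.078740…
%ΔP_{hot dogs} = (3.82 − 4.6)/avg = -0.78/4.21 = -0.185273…
E_cross = (1100/13970) / (-0.78/4.21) = -0.4249…
E_cross < 0 ⇒ the goods are complements.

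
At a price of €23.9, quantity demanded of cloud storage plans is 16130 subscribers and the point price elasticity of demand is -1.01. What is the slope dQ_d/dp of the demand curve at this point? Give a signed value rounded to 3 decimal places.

-681.644

Ed = (dQ_d/dp)·(p/Q_d) ⇒ dQ_d/dp = Ed·Q_d/p = (-1.01)·16130/23.9 = -681.64435…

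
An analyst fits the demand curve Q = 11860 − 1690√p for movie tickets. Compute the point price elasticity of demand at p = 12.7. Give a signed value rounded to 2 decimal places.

-0.52

dQ/dp = −1690/(2√p) = -237.113. At p = 12.7, Q = 5837.34.
Ed = (dQ/dp)·(p/Q) = (-237.113) × (12.7/5837.34) = -0.5158…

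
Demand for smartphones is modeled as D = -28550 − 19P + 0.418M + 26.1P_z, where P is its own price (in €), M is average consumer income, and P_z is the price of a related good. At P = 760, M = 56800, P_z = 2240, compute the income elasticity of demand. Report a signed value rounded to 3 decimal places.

0.605

At the given values, D = -28550 − 19(760) + 0.418(56800) + 26.1(2240) = 39216.4.
∂D/∂M = 0.418.
E = (0.418) × (56800/39216.4) = 0.60542…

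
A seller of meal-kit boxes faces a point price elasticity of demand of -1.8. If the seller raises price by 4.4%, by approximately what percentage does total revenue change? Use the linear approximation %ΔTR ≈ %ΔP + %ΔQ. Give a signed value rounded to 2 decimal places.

-3.52%

%ΔQ ≈ Ed × %ΔP = (-1.8) × (+4.4%) = -7.9200%
%ΔTR ≈ %ΔP + %ΔQ = (+4.4%) + (-7.9200%) = -3.5200%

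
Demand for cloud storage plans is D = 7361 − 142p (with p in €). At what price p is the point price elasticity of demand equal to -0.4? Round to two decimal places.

14.81

Ed = −142p/(7361 − 142p). Set this equal to -0.4:
142p = 0.4·(7361 − 142p) ⇒ 142p(1 + 0.4) = 0.4·7361
p = 0.4·7361 / (142·1.4) = 14.8108…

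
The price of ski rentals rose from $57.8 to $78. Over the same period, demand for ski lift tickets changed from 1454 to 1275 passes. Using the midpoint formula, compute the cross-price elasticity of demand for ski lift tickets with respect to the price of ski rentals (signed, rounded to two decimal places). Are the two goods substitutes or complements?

-0.44; complements

%ΔQ_{ski lift tickets} = (1275 − 1454)/avg = -179/1364.5 = -0.131183…
%ΔP_{ski rentals} = (78 − 57.8)/avg = 20.2/67.9 = 0.297496…
E_cross = (-179/1364.5) / (20.2/67.9) = -0.4409…
E_cross < 0 ⇒ the goods are complements.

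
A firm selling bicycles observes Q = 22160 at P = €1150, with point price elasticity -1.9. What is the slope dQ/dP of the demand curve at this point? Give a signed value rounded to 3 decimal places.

-36.612

Ed = (dQ/dP)·(P/Q) ⇒ dQ/dP = Ed·Q/P = (-1.9)·22160/1150 = -36.61217…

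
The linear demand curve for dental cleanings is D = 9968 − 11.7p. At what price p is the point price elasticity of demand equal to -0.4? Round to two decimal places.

Ed = −11.7p/(9968 − 11.7p). Set this equal to -0.4:
11.7p = 0.4·(9968 − 11.7p) ⇒ 11.7p(1 + 0.4) = 0.4·9968
p = 0.4·9968 / (11.7·1.4) = 243.4188…

243.42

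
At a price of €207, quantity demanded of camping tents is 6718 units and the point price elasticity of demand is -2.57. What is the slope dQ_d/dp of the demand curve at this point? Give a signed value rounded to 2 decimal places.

Ed = (dQ_d/dp)·(p/Q_d) ⇒ dQ_d/dp = Ed·Q_d/p = (-2.57)·6718/207 = -83.4070…

-83.41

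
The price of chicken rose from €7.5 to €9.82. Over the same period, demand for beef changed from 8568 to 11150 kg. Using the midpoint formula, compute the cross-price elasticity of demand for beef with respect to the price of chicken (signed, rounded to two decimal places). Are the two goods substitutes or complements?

%ΔQ_{beef} = (11150 − 8568)/avg = 2582/9859 = 0.261892…
%ΔP_{chicken} = (9.82 − 7.5)/avg = 2.32/8.66 = 0.267898…
E_cross = (2582/9859) / (2.32/8.66) = 0.9775…
E_cross > 0 ⇒ the goods are substitutes.

0.98; substitutes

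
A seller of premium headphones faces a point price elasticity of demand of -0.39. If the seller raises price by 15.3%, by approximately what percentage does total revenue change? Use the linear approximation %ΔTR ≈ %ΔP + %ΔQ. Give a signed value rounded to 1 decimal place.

%ΔQ ≈ Ed × %ΔP = (-0.39) × (+15.3%) = -5.9670%
%ΔTR ≈ %ΔP + %ΔQ = (+15.3%) + (-5.9670%) = +9.3330%

+9.3%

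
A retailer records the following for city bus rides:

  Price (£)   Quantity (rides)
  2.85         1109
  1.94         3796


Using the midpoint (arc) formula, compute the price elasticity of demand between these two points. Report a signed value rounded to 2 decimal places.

-2.88

%ΔQ = (3796 − 1109) / [(1109 + 3796)/2] = 2687/2452.5 = 1.095616…
%ΔP = (1.94 − 2.85) / [(2.85 + 1.94)/2] = -0.91/2.395 = -0.379958…
Arc Ed = %ΔQ / %ΔP = (2687/2452.5) / (-0.91/2.395) = -2.8835…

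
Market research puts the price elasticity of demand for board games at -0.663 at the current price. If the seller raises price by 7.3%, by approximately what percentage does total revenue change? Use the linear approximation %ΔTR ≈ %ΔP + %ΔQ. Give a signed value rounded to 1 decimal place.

+2.5%

%ΔQ ≈ Ed × %ΔP = (-0.663) × (+7.3%) = -4.8399%
%ΔTR ≈ %ΔP + %ΔQ = (+7.3%) + (-4.8399%) = +2.4601%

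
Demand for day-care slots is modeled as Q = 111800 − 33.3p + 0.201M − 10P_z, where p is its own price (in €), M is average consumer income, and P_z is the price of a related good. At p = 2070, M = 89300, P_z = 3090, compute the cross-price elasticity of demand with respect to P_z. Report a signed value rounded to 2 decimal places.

-1.03

At the given values, Q = 111800 − 33.3(2070) + 0.201(89300) − 10(3090) = 29918.3.
∂Q/∂P_z = -10.
E = (-10) × (3090/29918.3) = -1.0328…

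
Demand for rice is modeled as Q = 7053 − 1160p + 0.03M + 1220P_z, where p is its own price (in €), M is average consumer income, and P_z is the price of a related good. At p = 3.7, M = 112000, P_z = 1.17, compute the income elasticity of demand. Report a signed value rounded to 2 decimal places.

0.45

At the given values, Q = 7053 − 1160(3.7) + 0.03(112000) + 1220(1.17) = 7548.4.
∂Q/∂M = 0.03.
E = (0.03) × (112000/7548.4) = 0.4451…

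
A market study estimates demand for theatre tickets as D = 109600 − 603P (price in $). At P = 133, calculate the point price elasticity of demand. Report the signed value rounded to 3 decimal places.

dD/dP = −603. At P = 133, D = 109600 − 603(133) = 29401.
Ed = (dD/dP)·(P/D) = −603 × (133/29401) = -2.72776…

-2.728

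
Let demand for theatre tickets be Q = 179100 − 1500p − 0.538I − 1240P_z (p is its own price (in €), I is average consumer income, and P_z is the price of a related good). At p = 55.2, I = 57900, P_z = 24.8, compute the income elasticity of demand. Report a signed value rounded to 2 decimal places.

-0.91

At the given values, Q = 179100 − 1500(55.2) − 0.538(57900) − 1240(24.8) = 34397.8.
∂Q/∂I = -0.538.
E = (-0.538) × (57900/34397.8) = -0.9055…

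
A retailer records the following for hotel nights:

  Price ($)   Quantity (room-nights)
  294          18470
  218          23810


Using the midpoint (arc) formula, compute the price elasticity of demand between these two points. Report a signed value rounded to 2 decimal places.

-0.85

%ΔQ = (23810 − 18470) / [(18470 + 23810)/2] = 5340/21140 = 0.252601…
%ΔP = (218 − 294) / [(294 + 218)/2] = -76/256 = -0.296875
Arc Ed = %ΔQ / %ΔP = (5340/21140) / (-76/256) = -0.8508…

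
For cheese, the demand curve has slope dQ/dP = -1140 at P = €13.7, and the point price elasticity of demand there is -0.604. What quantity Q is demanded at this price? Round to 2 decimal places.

Ed = (dQ/dP)·(P/Q) ⇒ Q = (dQ/dP)·P/Ed = (-1140)·13.7/(-0.604) = 25857.6158…

25857.62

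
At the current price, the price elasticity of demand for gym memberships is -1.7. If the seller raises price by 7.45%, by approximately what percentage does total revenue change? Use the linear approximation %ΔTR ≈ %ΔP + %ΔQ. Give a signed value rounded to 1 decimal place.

-5.2%

%ΔQ ≈ Ed × %ΔP = (-1.7) × (+7.45%) = -12.6650%
%ΔTR ≈ %ΔP + %ΔQ = (+7.45%) + (-12.6650%) = -5.2150%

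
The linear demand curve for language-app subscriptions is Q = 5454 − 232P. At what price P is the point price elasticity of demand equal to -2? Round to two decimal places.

15.67

Ed = −232P/(5454 − 232P). Set this equal to -2:
232P = 2·(5454 − 232P) ⇒ 232P(1 + 2) = 2·5454
P = 2·5454 / (232·3) = 15.6724…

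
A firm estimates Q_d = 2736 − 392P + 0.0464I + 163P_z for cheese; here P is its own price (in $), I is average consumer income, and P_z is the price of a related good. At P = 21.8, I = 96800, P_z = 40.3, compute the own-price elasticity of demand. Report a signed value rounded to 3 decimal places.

At the given values, Q_d = 2736 − 392(21.8) + 0.0464(96800) + 163(40.3) = 5250.82.
∂Q_d/∂P = −392.
E = (-392) × (21.8/5250.82) = -1.62747…

-1.627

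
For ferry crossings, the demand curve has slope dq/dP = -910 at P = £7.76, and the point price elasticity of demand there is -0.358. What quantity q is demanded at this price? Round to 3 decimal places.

19725.140

Ed = (dq/dP)·(P/q) ⇒ q = (dq/dP)·P/Ed = (-910)·7.76/(-0.358) = 19725.13966…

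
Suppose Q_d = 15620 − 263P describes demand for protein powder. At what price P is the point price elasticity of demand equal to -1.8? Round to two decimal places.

38.18

Ed = −263P/(15620 − 263P). Set this equal to -1.8:
263P = 1.8·(15620 − 263P) ⇒ 263P(1 + 1.8) = 1.8·15620
P = 1.8·15620 / (263·2.8) = 38.1803…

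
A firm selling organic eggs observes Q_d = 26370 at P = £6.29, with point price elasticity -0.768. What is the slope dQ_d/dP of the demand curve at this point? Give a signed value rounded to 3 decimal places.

Ed = (dQ_d/dP)·(P/Q_d) ⇒ dQ_d/dP = Ed·Q_d/P = (-0.768)·26370/6.29 = -3219.73926…

-3219.739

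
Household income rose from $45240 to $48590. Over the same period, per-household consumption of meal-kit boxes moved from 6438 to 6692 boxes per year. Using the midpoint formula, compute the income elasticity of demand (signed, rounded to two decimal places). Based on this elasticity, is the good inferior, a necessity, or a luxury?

0.54; necessity

%ΔQ = (6692 − 6438)/[( 6438 + 6692)/2] = 254/6565 = 0.038690…
%ΔIncome = (48590 − 45240)/[( 45240 + 48590)/2] = 3350/46915 = 0.071405…
E_income = (254/6565) / (3350/46915) = 0.5418…
0 < E_income < 1 ⇒ normal good, necessity.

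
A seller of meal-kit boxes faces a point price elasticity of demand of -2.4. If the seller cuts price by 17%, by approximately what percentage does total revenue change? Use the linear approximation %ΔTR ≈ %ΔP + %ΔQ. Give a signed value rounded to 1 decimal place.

+23.8%

%ΔQ ≈ Ed × %ΔP = (-2.4) × (-17%) = +40.8000%
%ΔTR ≈ %ΔP + %ΔQ = (-17%) + (+40.8000%) = +23.8000%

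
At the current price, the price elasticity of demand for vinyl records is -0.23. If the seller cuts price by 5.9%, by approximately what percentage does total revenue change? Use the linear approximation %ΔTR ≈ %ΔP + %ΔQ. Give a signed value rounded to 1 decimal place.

-4.5%

%ΔQ ≈ Ed × %ΔP = (-0.23) × (-5.9%) = +1.3570%
%ΔTR ≈ %ΔP + %ΔQ = (-5.9%) + (+1.3570%) = -4.5430%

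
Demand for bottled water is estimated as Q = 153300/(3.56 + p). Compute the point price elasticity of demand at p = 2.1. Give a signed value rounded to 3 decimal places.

dQ/dp = −153300/(3.56 + p)² = -4785.3. At p = 2.1, Q = 27084.8.
Ed = (dQ/dp)·(p/Q) = (-4785.3) × (2.1/27084.8) = -0.37102…

-0.371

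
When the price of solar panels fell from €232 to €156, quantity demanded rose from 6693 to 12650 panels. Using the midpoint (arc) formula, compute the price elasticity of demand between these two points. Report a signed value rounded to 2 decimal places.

%ΔQ = (12650 − 6693) / [(6693 + 12650)/2] = 5957/9671.5 = 0.615933…
%ΔP = (156 − 232) / [(232 + 156)/2] = -76/194 = -0.391752…
Arc Ed = %ΔQ / %ΔP = (5957/9671.5) / (-76/194) = -1.5722…

-1.57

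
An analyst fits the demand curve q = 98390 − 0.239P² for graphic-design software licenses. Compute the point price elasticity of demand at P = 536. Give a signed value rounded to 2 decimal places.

dq/dP = −2·0.239·P = -256.208. At P = 536, q = 29726.256.
Ed = (dq/dP)·(P/q) = (-256.208) × (536/29726.256) = -4.6197…

-4.62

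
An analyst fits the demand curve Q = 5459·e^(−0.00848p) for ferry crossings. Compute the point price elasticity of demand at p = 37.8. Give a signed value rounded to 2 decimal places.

-0.32

dQ/dp = −0.00848·Q = -33.5968. At p = 37.8, Q = 3961.89.
Ed = (dQ/dp)·(p/Q) = (-33.5968) × (37.8/3961.89) = -0.3205…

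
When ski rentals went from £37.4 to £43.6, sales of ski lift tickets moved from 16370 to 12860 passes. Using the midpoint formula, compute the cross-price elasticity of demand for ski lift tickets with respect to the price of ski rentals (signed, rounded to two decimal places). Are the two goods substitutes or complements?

-1.57; complements

%ΔQ_{ski lift tickets} = (12860 − 16370)/avg = -3510/14615 = -0.240164…
%ΔP_{ski rentals} = (43.6 − 37.4)/avg = 6.2/40.5 = 0.153086…
E_cross = (-3510/14615) / (6.2/40.5) = -1.5688…
E_cross < 0 ⇒ the goods are complements.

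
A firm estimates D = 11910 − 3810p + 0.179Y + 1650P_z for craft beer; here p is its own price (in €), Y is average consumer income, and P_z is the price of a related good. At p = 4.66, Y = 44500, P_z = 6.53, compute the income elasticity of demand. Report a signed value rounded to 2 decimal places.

0.62

At the given values, D = 11910 − 3810(4.66) + 0.179(44500) + 1650(6.53) = 12895.4.
∂D/∂Y = 0.179.
E = (0.179) × (44500/12895.4) = 0.6177…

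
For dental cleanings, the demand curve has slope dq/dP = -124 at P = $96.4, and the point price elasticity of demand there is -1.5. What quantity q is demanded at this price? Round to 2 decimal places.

7969.07

Ed = (dq/dP)·(P/q) ⇒ q = (dq/dP)·P/Ed = (-124)·96.4/(-1.5) = 7969.0666…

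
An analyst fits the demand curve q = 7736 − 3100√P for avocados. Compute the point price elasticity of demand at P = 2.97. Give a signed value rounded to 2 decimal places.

-1.12

dq/dP = −3100/(2√P) = -899.401. At P = 2.97, q = 2393.56.
Ed = (dq/dP)·(P/q) = (-899.401) × (2.97/2393.56) = -1.1160…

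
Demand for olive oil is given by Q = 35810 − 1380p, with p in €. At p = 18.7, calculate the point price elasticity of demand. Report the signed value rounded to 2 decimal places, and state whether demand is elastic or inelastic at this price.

dQ/dp = −1380. At p = 18.7, Q = 35810 − 1380(18.7) = 10004.
Ed = (dQ/dp)·(p/Q) = −1380 × (18.7/10004) = -2.5795…
|Ed| = 2.58 > 1, so demand is elastic.

-2.58; elastic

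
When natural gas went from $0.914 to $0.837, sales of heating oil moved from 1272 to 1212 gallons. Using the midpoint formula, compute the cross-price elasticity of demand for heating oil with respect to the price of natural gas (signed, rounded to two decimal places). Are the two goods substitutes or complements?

0.55; substitutes

%ΔQ_{heating oil} = (1212 − 1272)/avg = -60/1242 = -0.048309…
%ΔP_{natural gas} = (0.837 − 0.914)/avg = -0.077/0.8755 = -0.087949…
E_cross = (-60/1242) / (-0.077/0.8755) = 0.5492…
E_cross > 0 ⇒ the goods are substitutes.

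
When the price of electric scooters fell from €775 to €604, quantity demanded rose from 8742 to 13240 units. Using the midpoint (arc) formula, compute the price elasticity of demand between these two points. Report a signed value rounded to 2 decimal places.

-1.65

%ΔQ = (13240 − 8742) / [(8742 + 13240)/2] = 4498/10991 = 0.409243…
%ΔP = (604 − 775) / [(775 + 604)/2] = -171/689.5 = -0.248005…
Arc Ed = %ΔQ / %ΔP = (4498/10991) / (-171/689.5) = -1.6501…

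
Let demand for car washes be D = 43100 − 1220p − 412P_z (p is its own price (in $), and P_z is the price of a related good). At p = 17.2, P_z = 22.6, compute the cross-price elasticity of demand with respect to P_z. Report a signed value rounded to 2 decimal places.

At the given values, D = 43100 − 1220(17.2) − 412(22.6) = 12804.8.
∂D/∂P_z = -412.
E = (-412) × (22.6/12804.8) = -0.7271…

-0.73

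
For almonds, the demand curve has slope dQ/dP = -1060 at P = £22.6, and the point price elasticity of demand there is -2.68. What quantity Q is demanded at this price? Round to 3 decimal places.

8938.806

Ed = (dQ/dP)·(P/Q) ⇒ Q = (dQ/dP)·P/Ed = (-1060)·22.6/(-2.68) = 8938.80597…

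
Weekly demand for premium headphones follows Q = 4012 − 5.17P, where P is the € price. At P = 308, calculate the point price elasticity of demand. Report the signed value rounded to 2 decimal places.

dQ/dP = −5.17. At P = 308, Q = 4012 − 5.17(308) = 2419.64.
Ed = (dQ/dP)·(P/Q) = −5.17 × (308/2419.64) = -0.6580…

-0.66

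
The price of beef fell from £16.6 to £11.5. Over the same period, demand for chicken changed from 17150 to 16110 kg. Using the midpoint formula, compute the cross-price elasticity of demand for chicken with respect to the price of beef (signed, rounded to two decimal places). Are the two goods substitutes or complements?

%ΔQ_{chicken} = (16110 − 17150)/avg = -1040/16630 = -0.062537…
%ΔP_{beef} = (11.5 − 16.6)/avg = -5.1/14.05 = -0.362989…
E_cross = (-1040/16630) / (-5.1/14.05) = 0.1722…
E_cross > 0 ⇒ the goods are substitutes.

0.17; substitutes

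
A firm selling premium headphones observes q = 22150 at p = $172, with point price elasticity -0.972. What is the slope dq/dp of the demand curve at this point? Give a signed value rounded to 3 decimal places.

-125.173

Ed = (dq/dp)·(p/q) ⇒ dq/dp = Ed·q/p = (-0.972)·22150/172 = -125.17325…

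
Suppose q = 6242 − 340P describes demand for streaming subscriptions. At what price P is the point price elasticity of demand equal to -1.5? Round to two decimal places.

Ed = −340P/(6242 − 340P). Set this equal to -1.5:
340P = 1.5·(6242 − 340P) ⇒ 340P(1 + 1.5) = 1.5·6242
P = 1.5·6242 / (340·2.5) = 11.0152…

11.02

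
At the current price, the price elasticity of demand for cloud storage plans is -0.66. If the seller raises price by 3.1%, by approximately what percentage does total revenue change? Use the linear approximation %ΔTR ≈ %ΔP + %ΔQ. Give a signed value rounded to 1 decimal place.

+1.1%

%ΔQ ≈ Ed × %ΔP = (-0.66) × (+3.1%) = -2.0460%
%ΔTR ≈ %ΔP + %ΔQ = (+3.1%) + (-2.0460%) = +1.0540%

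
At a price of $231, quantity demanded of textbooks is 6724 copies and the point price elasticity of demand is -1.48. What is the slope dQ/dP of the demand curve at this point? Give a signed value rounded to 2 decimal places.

-43.08

Ed = (dQ/dP)·(P/Q) ⇒ dQ/dP = Ed·Q/P = (-1.48)·6724/231 = -43.0801…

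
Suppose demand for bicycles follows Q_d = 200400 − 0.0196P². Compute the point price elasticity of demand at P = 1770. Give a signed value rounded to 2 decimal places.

dQ_d/dP = −2·0.0196·P = -69.384. At P = 1770, Q_d = 138995.16.
Ed = (dQ_d/dP)·(P/Q_d) = (-69.384) × (1770/138995.16) = -0.8835…

-0.88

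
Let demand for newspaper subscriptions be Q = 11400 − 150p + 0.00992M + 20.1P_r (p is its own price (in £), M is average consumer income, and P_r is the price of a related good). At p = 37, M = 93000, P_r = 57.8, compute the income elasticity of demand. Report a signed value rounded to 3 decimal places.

0.116

At the given values, Q = 11400 − 150(37) + 0.00992(93000) + 20.1(57.8) = 7934.34.
∂Q/∂M = 0.00992.
E = (0.00992) × (93000/7934.34) = 0.11627…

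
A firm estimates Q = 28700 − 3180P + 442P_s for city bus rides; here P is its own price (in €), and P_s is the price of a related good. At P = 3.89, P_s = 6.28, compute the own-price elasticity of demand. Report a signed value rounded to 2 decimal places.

At the given values, Q = 28700 − 3180(3.89) + 442(6.28) = 19105.56.
∂Q/∂P = −3180.
E = (-3180) × (3.89/19105.56) = -0.6474…

-0.65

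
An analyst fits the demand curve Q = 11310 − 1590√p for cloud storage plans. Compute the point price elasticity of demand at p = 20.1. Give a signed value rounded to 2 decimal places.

-0.85

dQ/dp = −1590/(2√p) = -177.325. At p = 20.1, Q = 4181.55.
Ed = (dQ/dp)·(p/Q) = (-177.325) × (20.1/4181.55) = -0.8523…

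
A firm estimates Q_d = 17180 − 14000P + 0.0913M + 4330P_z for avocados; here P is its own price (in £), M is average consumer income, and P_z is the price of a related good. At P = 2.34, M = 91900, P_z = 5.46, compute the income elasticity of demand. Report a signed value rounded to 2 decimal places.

At the given values, Q_d = 17180 − 14000(2.34) + 0.0913(91900) + 4330(5.46) = 16452.27.
∂Q_d/∂M = 0.0913.
E = (0.0913) × (91900/16452.27) = 0.5099…

0.51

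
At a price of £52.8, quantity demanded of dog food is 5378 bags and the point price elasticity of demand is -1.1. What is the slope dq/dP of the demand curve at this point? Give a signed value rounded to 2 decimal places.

-112.04

Ed = (dq/dP)·(P/q) ⇒ dq/dP = Ed·q/P = (-1.1)·5378/52.8 = -112.0416…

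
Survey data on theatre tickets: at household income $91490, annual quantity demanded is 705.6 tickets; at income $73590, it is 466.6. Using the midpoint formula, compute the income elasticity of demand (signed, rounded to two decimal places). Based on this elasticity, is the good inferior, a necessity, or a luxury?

1.88; luxury

%ΔQ = (466.6 − 705.6)/[( 705.6 + 466.6)/2] = -239/586.1 = -0.407780…
%ΔIncome = (73590 − 91490)/[( 91490 + 73590)/2] = -17900/82540 = -0.216864…
E_income = (-239/586.1) / (-17900/82540) = 1.8803…
E_income > 1 ⇒ normal good, luxury.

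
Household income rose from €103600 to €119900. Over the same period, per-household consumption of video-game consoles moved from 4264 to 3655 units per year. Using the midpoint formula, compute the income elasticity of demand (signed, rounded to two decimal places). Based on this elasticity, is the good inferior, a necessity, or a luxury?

-1.05; inferior

%ΔQ = (3655 − 4264)/[( 4264 + 3655)/2] = -609/3959.5 = -0.153807…
%ΔIncome = (119900 − 103600)/[( 103600 + 119900)/2] = 16300/111750 = 0.145861…
E_income = (-609/3959.5) / (16300/111750) = -1.0544…
E_income < 0 ⇒ inferior good.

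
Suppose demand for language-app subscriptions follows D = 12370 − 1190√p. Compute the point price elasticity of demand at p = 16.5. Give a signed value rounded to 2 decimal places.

dD/dp = −1190/(2√p) = -146.479. At p = 16.5, D = 7536.2.
Ed = (dD/dp)·(p/D) = (-146.479) × (16.5/7536.2) = -0.3207…

-0.32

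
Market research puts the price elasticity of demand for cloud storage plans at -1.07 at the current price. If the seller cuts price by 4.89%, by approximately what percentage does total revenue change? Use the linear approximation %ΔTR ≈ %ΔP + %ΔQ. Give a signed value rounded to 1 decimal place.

+0.3%

%ΔQ ≈ Ed × %ΔP = (-1.07) × (-4.89%) = +5.2323%
%ΔTR ≈ %ΔP + %ΔQ = (-4.89%) + (+5.2323%) = +0.3423%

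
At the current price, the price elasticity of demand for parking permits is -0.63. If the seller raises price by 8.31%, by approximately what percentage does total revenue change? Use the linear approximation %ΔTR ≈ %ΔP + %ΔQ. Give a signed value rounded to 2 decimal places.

+3.07%

%ΔQ ≈ Ed × %ΔP = (-0.63) × (+8.31%) = -5.2353%
%ΔTR ≈ %ΔP + %ΔQ = (+8.31%) + (-5.2353%) = +3.0747%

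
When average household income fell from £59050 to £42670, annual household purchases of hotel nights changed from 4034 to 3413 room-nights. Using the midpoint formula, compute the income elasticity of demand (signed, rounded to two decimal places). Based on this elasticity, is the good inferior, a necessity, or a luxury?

0.52; necessity

%ΔQ = (3413 − 4034)/[( 4034 + 3413)/2] = -621/3723.5 = -0.166778…
%ΔIncome = (42670 − 59050)/[( 59050 + 42670)/2] = -16380/50860 = -0.322060…
E_income = (-621/3723.5) / (-16380/50860) = 0.5178…
0 < E_income < 1 ⇒ normal good, necessity.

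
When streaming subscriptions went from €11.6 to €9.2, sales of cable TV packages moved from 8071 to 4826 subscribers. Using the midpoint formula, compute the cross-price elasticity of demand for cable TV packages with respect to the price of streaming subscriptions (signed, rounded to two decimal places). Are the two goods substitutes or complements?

%ΔQ_{cable TV packages} = (4826 − 8071)/avg = -3245/6448.5 = -0.503217…
%ΔP_{streaming subscriptions} = (9.2 − 11.6)/avg = -2.4/10.4 = -0.230769…
E_cross = (-3245/6448.5) / (-2.4/10.4) = 2.1806…
E_cross > 0 ⇒ the goods are substitutes.

2.18; substitutes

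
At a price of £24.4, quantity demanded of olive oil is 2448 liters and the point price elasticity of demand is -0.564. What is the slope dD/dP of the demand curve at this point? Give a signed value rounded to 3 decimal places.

Ed = (dD/dP)·(P/D) ⇒ dD/dP = Ed·D/P = (-0.564)·2448/24.4 = -56.58491…

-56.585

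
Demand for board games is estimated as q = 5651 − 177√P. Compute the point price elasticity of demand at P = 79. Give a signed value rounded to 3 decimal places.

-0.193

dq/dP = −177/(2√P) = -9.95703. At P = 79, q = 4077.79.
Ed = (dq/dP)·(P/q) = (-9.95703) × (79/4077.79) = -0.19289…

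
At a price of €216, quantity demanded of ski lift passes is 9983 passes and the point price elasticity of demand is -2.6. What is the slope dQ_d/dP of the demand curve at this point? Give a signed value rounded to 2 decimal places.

-120.17

Ed = (dQ_d/dP)·(P/Q_d) ⇒ dQ_d/dP = Ed·Q_d/P = (-2.6)·9983/216 = -120.1657…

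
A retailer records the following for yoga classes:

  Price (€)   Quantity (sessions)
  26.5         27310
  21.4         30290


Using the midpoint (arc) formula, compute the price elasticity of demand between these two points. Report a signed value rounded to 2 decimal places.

-0.49

%ΔQ = (30290 − 27310) / [(27310 + 30290)/2] = 2980/28800 = 0.103472…
%ΔP = (21.4 − 26.5) / [(26.5 + 21.4)/2] = -5.1/23.95 = -0.212943…
Arc Ed = %ΔQ / %ΔP = (2980/28800) / (-5.1/23.95) = -0.4859…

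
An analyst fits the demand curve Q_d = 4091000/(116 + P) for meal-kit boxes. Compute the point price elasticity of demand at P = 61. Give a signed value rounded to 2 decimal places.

dQ_d/dP = −4091000/(116 + P)² = -130.582. At P = 61, Q_d = 23113.
Ed = (dQ_d/dP)·(P/Q_d) = (-130.582) × (61/23113) = -0.3446…

-0.34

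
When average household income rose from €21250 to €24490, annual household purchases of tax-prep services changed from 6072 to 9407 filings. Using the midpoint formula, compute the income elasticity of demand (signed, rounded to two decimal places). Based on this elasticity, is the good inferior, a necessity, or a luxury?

3.04; luxury

%ΔQ = (9407 − 6072)/[( 6072 + 9407)/2] = 3335/7739.5 = 0.430906…
%ΔIncome = (24490 − 21250)/[( 21250 + 24490)/2] = 3240/22870 = 0.141670…
E_income = (3335/7739.5) / (3240/22870) = 3.0416…
E_income > 1 ⇒ normal good, luxury.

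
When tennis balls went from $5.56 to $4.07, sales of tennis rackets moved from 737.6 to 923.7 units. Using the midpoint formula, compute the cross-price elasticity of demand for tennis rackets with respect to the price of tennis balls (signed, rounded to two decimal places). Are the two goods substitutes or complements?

%ΔQ_{tennis rackets} = (923.7 − 737.6)/avg = 186.1/830.65 = 0.224041…
%ΔP_{tennis balls} = (4.07 − 5.56)/avg = -1.49/4.815 = -0.309449…
E_cross = (186.1/830.65) / (-1.49/4.815) = -0.7239…
E_cross < 0 ⇒ the goods are complements.

-0.72; complements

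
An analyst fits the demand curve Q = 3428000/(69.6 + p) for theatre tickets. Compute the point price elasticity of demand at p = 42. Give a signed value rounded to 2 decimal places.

-0.38

dQ/dp = −3428000/(69.6 + p)² = -275.241. At p = 42, Q = 30716.8.
Ed = (dQ/dp)·(p/Q) = (-275.241) × (42/30716.8) = -0.3763…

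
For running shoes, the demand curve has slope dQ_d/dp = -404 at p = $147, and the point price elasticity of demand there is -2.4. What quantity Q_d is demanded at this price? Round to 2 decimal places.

24745.00

Ed = (dQ_d/dp)·(p/Q_d) ⇒ Q_d = (dQ_d/dp)·p/Ed = (-404)·147/(-2.4) = 24745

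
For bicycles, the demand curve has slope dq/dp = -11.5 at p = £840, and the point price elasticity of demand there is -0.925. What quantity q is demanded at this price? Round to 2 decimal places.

Ed = (dq/dp)·(p/q) ⇒ q = (dq/dp)·p/Ed = (-11.5)·840/(-0.925) = 10443.2432…

10443.24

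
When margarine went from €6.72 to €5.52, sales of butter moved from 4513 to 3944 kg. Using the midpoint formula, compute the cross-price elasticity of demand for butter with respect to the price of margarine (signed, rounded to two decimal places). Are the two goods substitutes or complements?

0.69; substitutes

%ΔQ_{butter} = (3944 − 4513)/avg = -569/4228.5 = -0.134563…
%ΔP_{margarine} = (5.52 − 6.72)/avg = -1.2/6.12 = -0.196078…
E_cross = (-569/4228.5) / (-1.2/6.12) = 0.6862…
E_cross > 0 ⇒ the goods are substitutes.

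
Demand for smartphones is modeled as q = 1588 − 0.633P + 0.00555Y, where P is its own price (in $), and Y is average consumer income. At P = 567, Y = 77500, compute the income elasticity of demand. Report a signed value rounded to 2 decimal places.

0.26

At the given values, q = 1588 − 0.633(567) + 0.00555(77500) = 1659.214.
∂q/∂Y = 0.00555.
E = (0.00555) × (77500/1659.214) = 0.2592…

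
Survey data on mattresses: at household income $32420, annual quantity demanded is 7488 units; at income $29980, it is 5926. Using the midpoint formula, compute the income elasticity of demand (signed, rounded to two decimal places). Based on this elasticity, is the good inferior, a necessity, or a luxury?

%ΔQ = (5926 − 7488)/[( 7488 + 5926)/2] = -1562/6707 = -0.232891…
%ΔIncome = (29980 − 32420)/[( 32420 + 29980)/2] = -2440/31200 = -0.078205…
E_income = (-1562/6707) / (-2440/31200) = 2.9779…
E_income > 1 ⇒ normal good, luxury.

2.98; luxury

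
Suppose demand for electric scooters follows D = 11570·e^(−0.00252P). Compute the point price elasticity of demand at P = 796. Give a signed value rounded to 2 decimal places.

-2.01

dD/dP = −0.00252·D = -3.9226. At P = 796, D = 1556.59.
Ed = (dD/dP)·(P/D) = (-3.9226) × (796/1556.59) = -2.0059…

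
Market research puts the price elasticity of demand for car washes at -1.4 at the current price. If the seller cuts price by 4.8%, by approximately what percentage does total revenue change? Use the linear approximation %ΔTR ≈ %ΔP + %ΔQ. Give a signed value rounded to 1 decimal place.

%ΔQ ≈ Ed × %ΔP = (-1.4) × (-4.8%) = +6.7200%
%ΔTR ≈ %ΔP + %ΔQ = (-4.8%) + (+6.7200%) = +1.9200%

+1.9%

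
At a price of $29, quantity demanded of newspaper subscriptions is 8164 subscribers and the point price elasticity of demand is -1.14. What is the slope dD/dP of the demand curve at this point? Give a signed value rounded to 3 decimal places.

-320.930

Ed = (dD/dP)·(P/D) ⇒ dD/dP = Ed·D/P = (-1.14)·8164/29 = -320.92965…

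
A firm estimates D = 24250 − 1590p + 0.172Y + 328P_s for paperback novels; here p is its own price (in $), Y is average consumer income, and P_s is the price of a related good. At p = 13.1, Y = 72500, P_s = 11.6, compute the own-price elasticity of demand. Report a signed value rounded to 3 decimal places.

-1.058

At the given values, D = 24250 − 1590(13.1) + 0.172(72500) + 328(11.6) = 19695.8.
∂D/∂p = −1590.
E = (-1590) × (13.1/19695.8) = -1.05753…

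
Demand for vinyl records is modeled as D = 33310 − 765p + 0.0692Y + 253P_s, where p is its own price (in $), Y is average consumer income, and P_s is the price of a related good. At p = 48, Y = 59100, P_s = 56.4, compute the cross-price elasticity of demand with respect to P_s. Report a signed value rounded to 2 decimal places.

0.95

At the given values, D = 33310 − 765(48) + 0.0692(59100) + 253(56.4) = 14948.92.
∂D/∂P_s = 253.
E = (253) × (56.4/14948.92) = 0.9545…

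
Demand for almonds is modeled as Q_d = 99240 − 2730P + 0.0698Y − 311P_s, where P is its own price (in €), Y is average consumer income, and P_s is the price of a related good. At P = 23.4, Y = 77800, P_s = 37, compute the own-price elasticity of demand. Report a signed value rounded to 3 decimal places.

At the given values, Q_d = 99240 − 2730(23.4) + 0.0698(77800) − 311(37) = 29281.44.
∂Q_d/∂P = −2730.
E = (-2730) × (23.4/29281.44) = -2.18165…

-2.182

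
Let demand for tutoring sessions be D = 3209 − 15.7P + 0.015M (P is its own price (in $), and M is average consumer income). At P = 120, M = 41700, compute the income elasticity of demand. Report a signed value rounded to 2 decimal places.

At the given values, D = 3209 − 15.7(120) + 0.015(41700) = 1950.5.
∂D/∂M = 0.015.
E = (0.015) × (41700/1950.5) = 0.3206…

0.32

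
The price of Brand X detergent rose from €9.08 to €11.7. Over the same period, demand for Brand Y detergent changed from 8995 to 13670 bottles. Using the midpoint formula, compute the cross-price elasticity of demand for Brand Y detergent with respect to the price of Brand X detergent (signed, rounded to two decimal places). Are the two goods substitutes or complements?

%ΔQ_{Brand Y detergent} = (13670 − 8995)/avg = 4675/11332.5 = 0.412530…
%ΔP_{Brand X detergent} = (11.7 − 9.08)/avg = 2.62/10.39 = 0.252165…
E_cross = (4675/11332.5) / (2.62/10.39) = 1.6359…
E_cross > 0 ⇒ the goods are substitutes.

1.64; substitutes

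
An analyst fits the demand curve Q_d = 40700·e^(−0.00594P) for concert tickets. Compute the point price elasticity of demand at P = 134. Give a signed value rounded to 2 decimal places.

-0.80

dQ_d/dP = −0.00594·Q_d = -109.069. At P = 134, Q_d = 18361.7.
Ed = (dQ_d/dP)·(P/Q_d) = (-109.069) × (134/18361.7) = -0.7959…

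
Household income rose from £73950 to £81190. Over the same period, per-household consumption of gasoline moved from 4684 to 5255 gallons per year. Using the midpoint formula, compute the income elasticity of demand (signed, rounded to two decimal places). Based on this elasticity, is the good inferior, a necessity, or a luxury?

1.23; luxury

%ΔQ = (5255 − 4684)/[( 4684 + 5255)/2] = 571/4969.5 = 0.114900…
%ΔIncome = (81190 − 73950)/[( 73950 + 81190)/2] = 7240/77570 = 0.093335…
E_income = (571/4969.5) / (7240/77570) = 1.2310…
E_income > 1 ⇒ normal good, luxury.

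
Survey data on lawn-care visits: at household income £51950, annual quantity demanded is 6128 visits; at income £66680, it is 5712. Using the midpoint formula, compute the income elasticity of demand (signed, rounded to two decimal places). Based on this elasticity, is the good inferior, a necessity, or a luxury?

-0.28; inferior

%ΔQ = (5712 − 6128)/[( 6128 + 5712)/2] = -416/5920 = -0.070270…
%ΔIncome = (66680 − 51950)/[( 51950 + 66680)/2] = 14730/59315 = 0.248335…
E_income = (-416/5920) / (14730/59315) = -0.2829…
E_income < 0 ⇒ inferior good.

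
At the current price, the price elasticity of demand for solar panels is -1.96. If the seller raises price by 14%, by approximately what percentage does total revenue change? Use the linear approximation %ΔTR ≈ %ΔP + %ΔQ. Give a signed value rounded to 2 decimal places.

-13.44%

%ΔQ ≈ Ed × %ΔP = (-1.96) × (+14%) = -27.4400%
%ΔTR ≈ %ΔP + %ΔQ = (+14%) + (-27.4400%) = -13.4400%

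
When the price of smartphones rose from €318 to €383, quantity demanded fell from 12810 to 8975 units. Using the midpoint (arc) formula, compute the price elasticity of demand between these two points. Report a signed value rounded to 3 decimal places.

%ΔQ = (8975 − 12810) / [(12810 + 8975)/2] = -3835/10892.5 = -0.352077…
%ΔP = (383 − 318) / [(318 + 383)/2] = 65/350.5 = 0.185449…
Arc Ed = %ΔQ / %ΔP = (-3835/10892.5) / (65/350.5) = -1.89850…

-1.899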